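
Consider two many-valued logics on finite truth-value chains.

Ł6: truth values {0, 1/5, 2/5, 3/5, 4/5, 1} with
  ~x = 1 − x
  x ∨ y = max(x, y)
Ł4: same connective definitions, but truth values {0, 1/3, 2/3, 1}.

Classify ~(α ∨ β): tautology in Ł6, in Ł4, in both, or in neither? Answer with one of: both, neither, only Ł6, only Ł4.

neither

In Ł6: at α = 0, β = 1/5 the value is 4/5 — not a tautology.
In Ł4: at α = 0, β = 1/3 the value is 2/3 — not a tautology.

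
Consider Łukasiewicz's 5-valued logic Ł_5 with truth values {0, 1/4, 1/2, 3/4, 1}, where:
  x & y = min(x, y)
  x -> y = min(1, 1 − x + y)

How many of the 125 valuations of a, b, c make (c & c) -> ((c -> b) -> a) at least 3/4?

value 1: 95 assignments (counts)
value 3/4: 16 assignments (counts)
value 1/2: 9 assignments
value 1/4: 4 assignments
value 0: 1 assignment
So 111 of the 125 assignments meet the threshold.

111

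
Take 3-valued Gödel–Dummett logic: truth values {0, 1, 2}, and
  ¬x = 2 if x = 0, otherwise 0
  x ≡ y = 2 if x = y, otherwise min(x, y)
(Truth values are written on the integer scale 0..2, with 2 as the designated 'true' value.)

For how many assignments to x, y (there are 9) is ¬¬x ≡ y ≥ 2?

3

x = 0, y = 0 ↦ 2  ≥
x = 0, y = 1 ↦ 0  <
x = 0, y = 2 ↦ 0  <
x = 1, y = 0 ↦ 0  <
x = 1, y = 1 ↦ 1  <
x = 1, y = 2 ↦ 2  ≥
x = 2, y = 0 ↦ 0  <
x = 2, y = 1 ↦ 1  <
x = 2, y = 2 ↦ 2  ≥
So 3 of the 9 assignments meet the threshold.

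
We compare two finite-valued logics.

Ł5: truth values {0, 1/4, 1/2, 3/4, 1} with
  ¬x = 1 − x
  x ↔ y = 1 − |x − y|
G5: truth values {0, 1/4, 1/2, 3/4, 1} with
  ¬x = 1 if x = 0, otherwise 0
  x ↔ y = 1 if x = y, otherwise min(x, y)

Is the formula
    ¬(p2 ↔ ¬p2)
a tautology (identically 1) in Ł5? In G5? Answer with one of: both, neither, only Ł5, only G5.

In Ł5: at p2 = 1/4 the value is 1/2 — not a tautology.
In G5: every assignment gives 1 — tautology.

only G5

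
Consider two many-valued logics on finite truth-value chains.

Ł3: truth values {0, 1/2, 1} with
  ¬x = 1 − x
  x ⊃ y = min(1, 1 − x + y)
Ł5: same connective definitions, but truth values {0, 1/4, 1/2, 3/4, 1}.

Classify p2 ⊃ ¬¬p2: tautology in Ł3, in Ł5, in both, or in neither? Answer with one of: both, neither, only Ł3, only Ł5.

In Ł3: every assignment gives 1 — tautology.
In Ł5: every assignment gives 1 — tautology.

both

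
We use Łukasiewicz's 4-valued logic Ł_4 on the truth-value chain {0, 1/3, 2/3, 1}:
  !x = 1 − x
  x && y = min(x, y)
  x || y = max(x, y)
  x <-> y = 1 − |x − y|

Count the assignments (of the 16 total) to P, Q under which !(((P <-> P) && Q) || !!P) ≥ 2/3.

4

P = 0, Q = 0 ↦ 1  ≥
P = 0, Q = 1/3 ↦ 2/3  ≥
P = 0, Q = 2/3 ↦ 1/3  <
P = 0, Q = 1 ↦ 0  <
P = 1/3, Q = 0 ↦ 2/3  ≥
P = 1/3, Q = 1/3 ↦ 2/3  ≥
P = 1/3, Q = 2/3 ↦ 1/3  <
P = 1/3, Q = 1 ↦ 0  <
P = 2/3, Q = 0 ↦ 1/3  <
P = 2/3, Q = 1/3 ↦ 1/3  <
P = 2/3, Q = 2/3 ↦ 1/3  <
P = 2/3, Q = 1 ↦ 0  <
P = 1, Q = 0 ↦ 0  <
P = 1, Q = 1/3 ↦ 0  <
P = 1, Q = 2/3 ↦ 0  <
P = 1, Q = 1 ↦ 0  <
So 4 of the 16 assignments meet the threshold.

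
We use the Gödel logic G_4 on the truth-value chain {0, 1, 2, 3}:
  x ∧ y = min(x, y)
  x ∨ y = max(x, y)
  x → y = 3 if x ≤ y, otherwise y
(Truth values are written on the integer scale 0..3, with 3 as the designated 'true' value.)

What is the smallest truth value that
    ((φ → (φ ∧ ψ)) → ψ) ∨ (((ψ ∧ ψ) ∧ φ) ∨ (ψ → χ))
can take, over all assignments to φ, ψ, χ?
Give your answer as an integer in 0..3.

Take φ = 0, ψ = 1, χ = 0:
φ ∧ ψ = 0 ∧ 1 = 0
φ → (φ ∧ ψ) = 0 → 0 = 3
(φ → (φ ∧ ψ)) → ψ = 3 → 1 = 1
ψ ∧ ψ = 1 ∧ 1 = 1
(ψ ∧ ψ) ∧ φ = 1 ∧ 0 = 0
ψ → χ = 1 → 0 = 0
((ψ ∧ ψ) ∧ φ) ∨ (ψ → χ) = 0 ∨ 0 = 0
((φ → (φ ∧ ψ)) → ψ) ∨ (((ψ ∧ ψ) ∧ φ) ∨ (ψ → χ)) = 1 ∨ 0 = 1
No assignment yields a value below 1, so this is the minimum.

1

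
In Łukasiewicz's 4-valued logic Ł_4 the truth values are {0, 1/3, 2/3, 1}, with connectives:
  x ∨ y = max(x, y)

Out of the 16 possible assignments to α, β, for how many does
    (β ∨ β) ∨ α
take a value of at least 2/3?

α = 0, β = 0 ↦ 0  <
α = 0, β = 1/3 ↦ 1/3  <
α = 0, β = 2/3 ↦ 2/3  ≥
α = 0, β = 1 ↦ 1  ≥
α = 1/3, β = 0 ↦ 1/3  <
α = 1/3, β = 1/3 ↦ 1/3  <
α = 1/3, β = 2/3 ↦ 2/3  ≥
α = 1/3, β = 1 ↦ 1  ≥
α = 2/3, β = 0 ↦ 2/3  ≥
α = 2/3, β = 1/3 ↦ 2/3  ≥
α = 2/3, β = 2/3 ↦ 2/3  ≥
α = 2/3, β = 1 ↦ 1  ≥
α = 1, β = 0 ↦ 1  ≥
α = 1, β = 1/3 ↦ 1  ≥
α = 1, β = 2/3 ↦ 1  ≥
α = 1, β = 1 ↦ 1  ≥
So 12 of the 16 assignments meet the threshold.

12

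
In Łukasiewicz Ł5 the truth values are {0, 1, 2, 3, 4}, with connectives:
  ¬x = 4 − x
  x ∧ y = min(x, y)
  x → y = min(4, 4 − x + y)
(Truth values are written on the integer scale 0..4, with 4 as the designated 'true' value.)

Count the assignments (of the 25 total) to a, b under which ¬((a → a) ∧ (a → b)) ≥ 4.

1

value 4: 1 assignment (counts)
value 3: 2 assignments
value 2: 3 assignments
value 1: 4 assignments
value 0: 15 assignments
So 1 of the 25 assignments meets the threshold.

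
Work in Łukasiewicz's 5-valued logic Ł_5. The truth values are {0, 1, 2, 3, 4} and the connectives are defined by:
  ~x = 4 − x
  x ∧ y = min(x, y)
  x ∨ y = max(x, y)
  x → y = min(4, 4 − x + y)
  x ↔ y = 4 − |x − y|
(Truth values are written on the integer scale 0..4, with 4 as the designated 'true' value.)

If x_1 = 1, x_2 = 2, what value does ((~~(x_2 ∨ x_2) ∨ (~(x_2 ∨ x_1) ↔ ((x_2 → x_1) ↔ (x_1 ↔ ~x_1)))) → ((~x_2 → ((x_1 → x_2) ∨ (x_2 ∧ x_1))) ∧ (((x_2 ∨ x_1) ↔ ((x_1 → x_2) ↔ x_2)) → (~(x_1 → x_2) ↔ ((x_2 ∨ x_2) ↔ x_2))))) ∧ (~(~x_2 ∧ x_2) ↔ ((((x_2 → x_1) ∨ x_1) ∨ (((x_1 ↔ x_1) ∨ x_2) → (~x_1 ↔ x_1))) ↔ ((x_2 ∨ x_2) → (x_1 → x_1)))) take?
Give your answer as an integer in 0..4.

1

x_2 ∨ x_2 = 2 ∨ 2 = 2
~(x_2 ∨ x_2) = ~2 = 2
~~(x_2 ∨ x_2) = ~2 = 2
x_2 ∨ x_1 = 2 ∨ 1 = 2
~(x_2 ∨ x_1) = ~2 = 2
x_2 → x_1 = 2 → 1 = 3
~x_1 = ~1 = 3
x_1 ↔ ~x_1 = 1 ↔ 3 = 2
(x_2 → x_1) ↔ (x_1 ↔ ~x_1) = 3 ↔ 2 = 3
~(x_2 ∨ x_1) ↔ ((x_2 → x_1) ↔ (x_1 ↔ ~x_1)) = 2 ↔ 3 = 3
~~(x_2 ∨ x_2) ∨ (~(x_2 ∨ x_1) ↔ ((x_2 → x_1) ↔ (x_1 ↔ ~x_1))) = 2 ∨ 3 = 3
~x_2 = ~2 = 2
x_1 → x_2 = 1 → 2 = 4
x_2 ∧ x_1 = 2 ∧ 1 = 1
(x_1 → x_2) ∨ (x_2 ∧ x_1) = 4 ∨ 1 = 4
~x_2 → ((x_1 → x_2) ∨ (x_2 ∧ x_1)) = 2 → 4 = 4
x_2 ∨ x_1 = 2 ∨ 1 = 2
x_1 → x_2 = 1 → 2 = 4
(x_1 → x_2) ↔ x_2 = 4 ↔ 2 = 2
(x_2 ∨ x_1) ↔ ((x_1 → x_2) ↔ x_2) = 2 ↔ 2 = 4
x_1 → x_2 = 1 → 2 = 4
~(x_1 → x_2) = ~4 = 0
x_2 ∨ x_2 = 2 ∨ 2 = 2
(x_2 ∨ x_2) ↔ x_2 = 2 ↔ 2 = 4
~(x_1 → x_2) ↔ ((x_2 ∨ x_2) ↔ x_2) = 0 ↔ 4 = 0
((x_2 ∨ x_1) ↔ ((x_1 → x_2) ↔ x_2)) → (~(x_1 → x_2) ↔ ((x_2 ∨ x_2) ↔ x_2)) = 4 → 0 = 0
(~x_2 → ((x_1 → x_2) ∨ (x_2 ∧ x_1))) ∧ (((x_2 ∨ x_1) ↔ ((x_1 → x_2) ↔ x_2)) → (~(x_1 → x_2) ↔ ((x_2 ∨ x_2) ↔ x_2))) = 4 ∧ 0 = 0
(~~(x_2 ∨ x_2) ∨ (~(x_2 ∨ x_1) ↔ ((x_2 → x_1) ↔ (x_1 ↔ ~x_1)))) → ((~x_2 → ((x_1 → x_2) ∨ (x_2 ∧ x_1))) ∧ (((x_2 ∨ x_1) ↔ ((x_1 → x_2) ↔ x_2)) → (~(x_1 → x_2) ↔ ((x_2 ∨ x_2) ↔ x_2)))) = 3 → 0 = 1
~x_2 = ~2 = 2
~x_2 ∧ x_2 = 2 ∧ 2 = 2
~(~x_2 ∧ x_2) = ~2 = 2
x_2 → x_1 = 2 → 1 = 3
(x_2 → x_1) ∨ x_1 = 3 ∨ 1 = 3
x_1 ↔ x_1 = 1 ↔ 1 = 4
(x_1 ↔ x_1) ∨ x_2 = 4 ∨ 2 = 4
~x_1 = ~1 = 3
~x_1 ↔ x_1 = 3 ↔ 1 = 2
((x_1 ↔ x_1) ∨ x_2) → (~x_1 ↔ x_1) = 4 → 2 = 2
((x_2 → x_1) ∨ x_1) ∨ (((x_1 ↔ x_1) ∨ x_2) → (~x_1 ↔ x_1)) = 3 ∨ 2 = 3
x_2 ∨ x_2 = 2 ∨ 2 = 2
x_1 → x_1 = 1 → 1 = 4
(x_2 ∨ x_2) → (x_1 → x_1) = 2 → 4 = 4
(((x_2 → x_1) ∨ x_1) ∨ (((x_1 ↔ x_1) ∨ x_2) → (~x_1 ↔ x_1))) ↔ ((x_2 ∨ x_2) → (x_1 → x_1)) = 3 ↔ 4 = 3
~(~x_2 ∧ x_2) ↔ ((((x_2 → x_1) ∨ x_1) ∨ (((x_1 ↔ x_1) ∨ x_2) → (~x_1 ↔ x_1))) ↔ ((x_2 ∨ x_2) → (x_1 → x_1))) = 2 ↔ 3 = 3
((~~(x_2 ∨ x_2) ∨ (~(x_2 ∨ x_1) ↔ ((x_2 → x_1) ↔ (x_1 ↔ ~x_1)))) → ((~x_2 → ((x_1 → x_2) ∨ (x_2 ∧ x_1))) ∧ (((x_2 ∨ x_1) ↔ ((x_1 → x_2) ↔ x_2)) → (~(x_1 → x_2) ↔ ((x_2 ∨ x_2) ↔ x_2))))) ∧ (~(~x_2 ∧ x_2) ↔ ((((x_2 → x_1) ∨ x_1) ∨ (((x_1 ↔ x_1) ∨ x_2) → (~x_1 ↔ x_1))) ↔ ((x_2 ∨ x_2) → (x_1 → x_1)))) = 1 ∧ 3 = 1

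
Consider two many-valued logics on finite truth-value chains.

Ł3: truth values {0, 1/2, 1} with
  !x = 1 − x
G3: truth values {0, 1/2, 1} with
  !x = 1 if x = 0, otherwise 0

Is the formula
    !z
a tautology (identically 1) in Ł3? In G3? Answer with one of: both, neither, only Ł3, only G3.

In Ł3: at z = 1/2 the value is 1/2 — not a tautology.
In G3: at z = 1/2 the value is 0 — not a tautology.

neither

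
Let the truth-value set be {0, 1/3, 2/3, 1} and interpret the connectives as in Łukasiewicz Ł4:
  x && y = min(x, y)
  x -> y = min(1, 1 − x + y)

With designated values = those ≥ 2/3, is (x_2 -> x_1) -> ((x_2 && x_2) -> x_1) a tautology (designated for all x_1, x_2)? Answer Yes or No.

Yes

x_1 = 0, x_2 = 0 ↦ 1
x_1 = 0, x_2 = 1/3 ↦ 1
x_1 = 0, x_2 = 2/3 ↦ 1
x_1 = 0, x_2 = 1 ↦ 1
x_1 = 1/3, x_2 = 0 ↦ 1
x_1 = 1/3, x_2 = 1/3 ↦ 1
x_1 = 1/3, x_2 = 2/3 ↦ 1
x_1 = 1/3, x_2 = 1 ↦ 1
x_1 = 2/3, x_2 = 0 ↦ 1
x_1 = 2/3, x_2 = 1/3 ↦ 1
x_1 = 2/3, x_2 = 2/3 ↦ 1
x_1 = 2/3, x_2 = 1 ↦ 1
x_1 = 1, x_2 = 0 ↦ 1
x_1 = 1, x_2 = 1/3 ↦ 1
x_1 = 1, x_2 = 2/3 ↦ 1
x_1 = 1, x_2 = 1 ↦ 1
Every assignment gives a value ≥ 2/3.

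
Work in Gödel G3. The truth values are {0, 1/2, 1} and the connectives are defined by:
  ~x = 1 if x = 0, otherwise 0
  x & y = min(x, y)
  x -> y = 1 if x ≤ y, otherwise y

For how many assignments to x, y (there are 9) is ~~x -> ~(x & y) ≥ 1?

5

x = 0, y = 0 ↦ 1  ≥
x = 0, y = 1/2 ↦ 1  ≥
x = 0, y = 1 ↦ 1  ≥
x = 1/2, y = 0 ↦ 1  ≥
x = 1/2, y = 1/2 ↦ 0  <
x = 1/2, y = 1 ↦ 0  <
x = 1, y = 0 ↦ 1  ≥
x = 1, y = 1/2 ↦ 0  <
x = 1, y = 1 ↦ 0  <
So 5 of the 9 assignments meet the threshold.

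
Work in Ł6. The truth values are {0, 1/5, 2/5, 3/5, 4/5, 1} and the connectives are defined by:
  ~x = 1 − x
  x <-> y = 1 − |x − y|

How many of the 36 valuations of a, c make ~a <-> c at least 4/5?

value 1: 6 assignments (counts)
value 4/5: 10 assignments (counts)
value 3/5: 8 assignments
value 2/5: 6 assignments
value 1/5: 4 assignments
value 0: 2 assignments
So 16 of the 36 assignments meet the threshold.

16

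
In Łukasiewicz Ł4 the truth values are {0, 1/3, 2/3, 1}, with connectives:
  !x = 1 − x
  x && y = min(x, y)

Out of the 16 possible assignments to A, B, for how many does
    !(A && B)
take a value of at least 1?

A = 0, B = 0 ↦ 1  ≥
A = 0, B = 1/3 ↦ 1  ≥
A = 0, B = 2/3 ↦ 1  ≥
A = 0, B = 1 ↦ 1  ≥
A = 1/3, B = 0 ↦ 1  ≥
A = 1/3, B = 1/3 ↦ 2/3  <
A = 1/3, B = 2/3 ↦ 2/3  <
A = 1/3, B = 1 ↦ 2/3  <
A = 2/3, B = 0 ↦ 1  ≥
A = 2/3, B = 1/3 ↦ 2/3  <
A = 2/3, B = 2/3 ↦ 1/3  <
A = 2/3, B = 1 ↦ 1/3  <
A = 1, B = 0 ↦ 1  ≥
A = 1, B = 1/3 ↦ 2/3  <
A = 1, B = 2/3 ↦ 1/3  <
A = 1, B = 1 ↦ 0  <
So 7 of the 16 assignments meet the threshold.

7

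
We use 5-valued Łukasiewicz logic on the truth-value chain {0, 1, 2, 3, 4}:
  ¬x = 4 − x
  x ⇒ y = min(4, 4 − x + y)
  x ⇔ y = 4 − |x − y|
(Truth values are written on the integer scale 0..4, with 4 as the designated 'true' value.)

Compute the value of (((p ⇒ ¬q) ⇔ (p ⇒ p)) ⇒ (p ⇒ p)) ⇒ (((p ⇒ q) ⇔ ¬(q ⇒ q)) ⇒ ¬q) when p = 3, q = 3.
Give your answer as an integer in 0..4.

¬q = ¬3 = 1
p ⇒ ¬q = 3 ⇒ 1 = 2
p ⇒ p = 3 ⇒ 3 = 4
(p ⇒ ¬q) ⇔ (p ⇒ p) = 2 ⇔ 4 = 2
p ⇒ p = 3 ⇒ 3 = 4
((p ⇒ ¬q) ⇔ (p ⇒ p)) ⇒ (p ⇒ p) = 2 ⇒ 4 = 4
p ⇒ q = 3 ⇒ 3 = 4
q ⇒ q = 3 ⇒ 3 = 4
¬(q ⇒ q) = ¬4 = 0
(p ⇒ q) ⇔ ¬(q ⇒ q) = 4 ⇔ 0 = 0
¬q = ¬3 = 1
((p ⇒ q) ⇔ ¬(q ⇒ q)) ⇒ ¬q = 0 ⇒ 1 = 4
(((p ⇒ ¬q) ⇔ (p ⇒ p)) ⇒ (p ⇒ p)) ⇒ (((p ⇒ q) ⇔ ¬(q ⇒ q)) ⇒ ¬q) = 4 ⇒ 4 = 4

4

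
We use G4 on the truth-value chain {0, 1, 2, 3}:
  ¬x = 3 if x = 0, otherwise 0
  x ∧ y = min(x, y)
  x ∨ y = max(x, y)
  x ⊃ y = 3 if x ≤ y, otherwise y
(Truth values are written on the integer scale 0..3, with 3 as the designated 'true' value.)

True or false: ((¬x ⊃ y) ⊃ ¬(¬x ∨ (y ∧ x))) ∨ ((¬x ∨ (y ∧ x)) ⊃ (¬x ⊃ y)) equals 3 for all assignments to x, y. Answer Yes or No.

Counterexample: take x = 0, y = 1.
¬x = ¬0 = 3
¬x ⊃ y = 3 ⊃ 1 = 1
¬x = ¬0 = 3
y ∧ x = 1 ∧ 0 = 0
¬x ∨ (y ∧ x) = 3 ∨ 0 = 3
¬(¬x ∨ (y ∧ x)) = ¬3 = 0
(¬x ⊃ y) ⊃ ¬(¬x ∨ (y ∧ x)) = 1 ⊃ 0 = 0
¬x = ¬0 = 3
y ∧ x = 1 ∧ 0 = 0
¬x ∨ (y ∧ x) = 3 ∨ 0 = 3
¬x = ¬0 = 3
¬x ⊃ y = 3 ⊃ 1 = 1
(¬x ∨ (y ∧ x)) ⊃ (¬x ⊃ y) = 3 ⊃ 1 = 1
((¬x ⊃ y) ⊃ ¬(¬x ∨ (y ∧ x))) ∨ ((¬x ∨ (y ∧ x)) ⊃ (¬x ⊃ y)) = 0 ∨ 1 = 1
This gives 1 ≠ 3.

No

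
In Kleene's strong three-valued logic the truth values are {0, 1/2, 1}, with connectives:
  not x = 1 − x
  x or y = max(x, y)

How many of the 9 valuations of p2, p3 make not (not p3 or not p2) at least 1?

1

p2 = 0, p3 = 0 ↦ 0  <
p2 = 0, p3 = 1/2 ↦ 0  <
p2 = 0, p3 = 1 ↦ 0  <
p2 = 1/2, p3 = 0 ↦ 0  <
p2 = 1/2, p3 = 1/2 ↦ 1/2  <
p2 = 1/2, p3 = 1 ↦ 1/2  <
p2 = 1, p3 = 0 ↦ 0  <
p2 = 1, p3 = 1/2 ↦ 1/2  <
p2 = 1, p3 = 1 ↦ 1  ≥
So 1 of the 9 assignments meets the threshold.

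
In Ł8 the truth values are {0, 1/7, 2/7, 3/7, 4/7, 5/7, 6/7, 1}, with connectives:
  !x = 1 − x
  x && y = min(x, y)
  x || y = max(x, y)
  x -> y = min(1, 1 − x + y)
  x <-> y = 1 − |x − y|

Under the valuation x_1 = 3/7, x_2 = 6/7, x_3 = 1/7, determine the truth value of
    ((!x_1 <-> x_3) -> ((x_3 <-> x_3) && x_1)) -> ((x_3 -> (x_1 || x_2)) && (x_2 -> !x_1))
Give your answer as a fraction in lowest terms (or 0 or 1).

6/7

!x_1 = !3/7 = 4/7
!x_1 <-> x_3 = 4/7 <-> 1/7 = 4/7
x_3 <-> x_3 = 1/7 <-> 1/7 = 1
(x_3 <-> x_3) && x_1 = 1 && 3/7 = 3/7
(!x_1 <-> x_3) -> ((x_3 <-> x_3) && x_1) = 4/7 -> 3/7 = 6/7
x_1 || x_2 = 3/7 || 6/7 = 6/7
x_3 -> (x_1 || x_2) = 1/7 -> 6/7 = 1
!x_1 = !3/7 = 4/7
x_2 -> !x_1 = 6/7 -> 4/7 = 5/7
(x_3 -> (x_1 || x_2)) && (x_2 -> !x_1) = 1 && 5/7 = 5/7
((!x_1 <-> x_3) -> ((x_3 <-> x_3) && x_1)) -> ((x_3 -> (x_1 || x_2)) && (x_2 -> !x_1)) = 6/7 -> 5/7 = 6/7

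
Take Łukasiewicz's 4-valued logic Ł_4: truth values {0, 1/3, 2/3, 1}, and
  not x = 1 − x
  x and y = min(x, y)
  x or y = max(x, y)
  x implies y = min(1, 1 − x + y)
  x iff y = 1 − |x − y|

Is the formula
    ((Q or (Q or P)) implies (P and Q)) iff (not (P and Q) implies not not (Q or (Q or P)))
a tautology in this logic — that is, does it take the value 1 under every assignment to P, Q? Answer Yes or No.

Counterexample: take P = 0, Q = 0.
Q or P = 0 or 0 = 0
Q or (Q or P) = 0 or 0 = 0
P and Q = 0 and 0 = 0
(Q or (Q or P)) implies (P and Q) = 0 implies 0 = 1
P and Q = 0 and 0 = 0
not (P and Q) = not 0 = 1
Q or P = 0 or 0 = 0
Q or (Q or P) = 0 or 0 = 0
not (Q or (Q or P)) = not 0 = 1
not not (Q or (Q or P)) = not 1 = 0
not (P and Q) implies not not (Q or (Q or P)) = 1 implies 0 = 0
((Q or (Q or P)) implies (P and Q)) iff (not (P and Q) implies not not (Q or (Q or P))) = 1 iff 0 = 0
This gives 0 ≠ 1.

No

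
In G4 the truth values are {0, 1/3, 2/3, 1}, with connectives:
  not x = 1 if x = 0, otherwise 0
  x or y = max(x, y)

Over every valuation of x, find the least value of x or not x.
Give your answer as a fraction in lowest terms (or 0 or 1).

Take x = 1/3:
not x = not 1/3 = 0
x or not x = 1/3 or 0 = 1/3
No assignment yields a value below 1/3, so this is the minimum.

1/3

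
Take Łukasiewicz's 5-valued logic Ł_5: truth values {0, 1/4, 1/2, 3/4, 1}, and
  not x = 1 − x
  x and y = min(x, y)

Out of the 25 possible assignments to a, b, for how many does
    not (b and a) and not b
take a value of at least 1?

value 1: 5 assignments (counts)
value 3/4: 5 assignments
value 1/2: 5 assignments
value 1/4: 5 assignments
value 0: 5 assignments
So 5 of the 25 assignments meet the threshold.

5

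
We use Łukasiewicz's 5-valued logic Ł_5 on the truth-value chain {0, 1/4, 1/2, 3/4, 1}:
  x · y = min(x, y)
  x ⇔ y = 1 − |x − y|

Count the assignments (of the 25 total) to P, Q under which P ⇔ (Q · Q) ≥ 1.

value 1: 5 assignments (counts)
value 3/4: 8 assignments
value 1/2: 6 assignments
value 1/4: 4 assignments
value 0: 2 assignments
So 5 of the 25 assignments meet the threshold.

5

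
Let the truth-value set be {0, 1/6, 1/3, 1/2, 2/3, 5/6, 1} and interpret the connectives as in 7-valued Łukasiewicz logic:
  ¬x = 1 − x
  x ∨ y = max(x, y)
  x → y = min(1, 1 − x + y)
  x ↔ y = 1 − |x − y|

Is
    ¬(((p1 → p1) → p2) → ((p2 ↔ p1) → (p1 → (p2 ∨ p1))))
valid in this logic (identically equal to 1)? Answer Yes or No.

No

Counterexample: take p1 = 0, p2 = 0.
p1 → p1 = 0 → 0 = 1
(p1 → p1) → p2 = 1 → 0 = 0
p2 ↔ p1 = 0 ↔ 0 = 1
p2 ∨ p1 = 0 ∨ 0 = 0
p1 → (p2 ∨ p1) = 0 → 0 = 1
(p2 ↔ p1) → (p1 → (p2 ∨ p1)) = 1 → 1 = 1
((p1 → p1) → p2) → ((p2 ↔ p1) → (p1 → (p2 ∨ p1))) = 0 → 1 = 1
¬(((p1 → p1) → p2) → ((p2 ↔ p1) → (p1 → (p2 ∨ p1)))) = ¬1 = 0
This gives 0 ≠ 1.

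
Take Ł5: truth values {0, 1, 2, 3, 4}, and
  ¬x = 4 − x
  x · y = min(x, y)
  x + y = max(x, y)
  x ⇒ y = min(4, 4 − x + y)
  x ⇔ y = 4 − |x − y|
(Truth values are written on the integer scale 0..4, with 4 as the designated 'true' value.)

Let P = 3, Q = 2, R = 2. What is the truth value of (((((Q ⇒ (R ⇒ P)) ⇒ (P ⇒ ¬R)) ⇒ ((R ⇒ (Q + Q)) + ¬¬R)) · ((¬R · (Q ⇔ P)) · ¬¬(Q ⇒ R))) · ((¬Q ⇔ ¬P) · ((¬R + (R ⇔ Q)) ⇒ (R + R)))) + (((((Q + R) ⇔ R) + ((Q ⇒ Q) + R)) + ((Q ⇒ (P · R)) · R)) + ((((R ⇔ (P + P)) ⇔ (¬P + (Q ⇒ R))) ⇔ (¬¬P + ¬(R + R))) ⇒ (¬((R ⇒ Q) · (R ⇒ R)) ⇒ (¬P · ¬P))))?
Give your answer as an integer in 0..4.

R ⇒ P = 2 ⇒ 3 = 4
Q ⇒ (R ⇒ P) = 2 ⇒ 4 = 4
¬R = ¬2 = 2
P ⇒ ¬R = 3 ⇒ 2 = 3
(Q ⇒ (R ⇒ P)) ⇒ (P ⇒ ¬R) = 4 ⇒ 3 = 3
Q + Q = 2 + 2 = 2
R ⇒ (Q + Q) = 2 ⇒ 2 = 4
¬R = ¬2 = 2
¬¬R = ¬2 = 2
(R ⇒ (Q + Q)) + ¬¬R = 4 + 2 = 4
((Q ⇒ (R ⇒ P)) ⇒ (P ⇒ ¬R)) ⇒ ((R ⇒ (Q + Q)) + ¬¬R) = 3 ⇒ 4 = 4
¬R = ¬2 = 2
Q ⇔ P = 2 ⇔ 3 = 3
¬R · (Q ⇔ P) = 2 · 3 = 2
Q ⇒ R = 2 ⇒ 2 = 4
¬(Q ⇒ R) = ¬4 = 0
¬¬(Q ⇒ R) = ¬0 = 4
(¬R · (Q ⇔ P)) · ¬¬(Q ⇒ R) = 2 · 4 = 2
(((Q ⇒ (R ⇒ P)) ⇒ (P ⇒ ¬R)) ⇒ ((R ⇒ (Q + Q)) + ¬¬R)) · ((¬R · (Q ⇔ P)) · ¬¬(Q ⇒ R)) = 4 · 2 = 2
¬Q = ¬2 = 2
¬P = ¬3 = 1
¬Q ⇔ ¬P = 2 ⇔ 1 = 3
¬R = ¬2 = 2
R ⇔ Q = 2 ⇔ 2 = 4
¬R + (R ⇔ Q) = 2 + 4 = 4
R + R = 2 + 2 = 2
(¬R + (R ⇔ Q)) ⇒ (R + R) = 4 ⇒ 2 = 2
(¬Q ⇔ ¬P) · ((¬R + (R ⇔ Q)) ⇒ (R + R)) = 3 · 2 = 2
((((Q ⇒ (R ⇒ P)) ⇒ (P ⇒ ¬R)) ⇒ ((R ⇒ (Q + Q)) + ¬¬R)) · ((¬R · (Q ⇔ P)) · ¬¬(Q ⇒ R))) · ((¬Q ⇔ ¬P) · ((¬R + (R ⇔ Q)) ⇒ (R + R))) = 2 · 2 = 2
Q + R = 2 + 2 = 2
(Q + R) ⇔ R = 2 ⇔ 2 = 4
Q ⇒ Q = 2 ⇒ 2 = 4
(Q ⇒ Q) + R = 4 + 2 = 4
((Q + R) ⇔ R) + ((Q ⇒ Q) + R) = 4 + 4 = 4
P · R = 3 · 2 = 2
Q ⇒ (P · R) = 2 ⇒ 2 = 4
(Q ⇒ (P · R)) · R = 4 · 2 = 2
(((Q + R) ⇔ R) + ((Q ⇒ Q) + R)) + ((Q ⇒ (P · R)) · R) = 4 + 2 = 4
P + P = 3 + 3 = 3
R ⇔ (P + P) = 2 ⇔ 3 = 3
¬P = ¬3 = 1
Q ⇒ R = 2 ⇒ 2 = 4
¬P + (Q ⇒ R) = 1 + 4 = 4
(R ⇔ (P + P)) ⇔ (¬P + (Q ⇒ R)) = 3 ⇔ 4 = 3
¬P = ¬3 = 1
¬¬P = ¬1 = 3
R + R = 2 + 2 = 2
¬(R + R) = ¬2 = 2
¬¬P + ¬(R + R) = 3 + 2 = 3
((R ⇔ (P + P)) ⇔ (¬P + (Q ⇒ R))) ⇔ (¬¬P + ¬(R + R)) = 3 ⇔ 3 = 4
R ⇒ Q = 2 ⇒ 2 = 4
R ⇒ R = 2 ⇒ 2 = 4
(R ⇒ Q) · (R ⇒ R) = 4 · 4 = 4
¬((R ⇒ Q) · (R ⇒ R)) = ¬4 = 0
¬P = ¬3 = 1
¬P = ¬3 = 1
¬P · ¬P = 1 · 1 = 1
¬((R ⇒ Q) · (R ⇒ R)) ⇒ (¬P · ¬P) = 0 ⇒ 1 = 4
(((R ⇔ (P + P)) ⇔ (¬P + (Q ⇒ R))) ⇔ (¬¬P + ¬(R + R))) ⇒ (¬((R ⇒ Q) · (R ⇒ R)) ⇒ (¬P · ¬P)) = 4 ⇒ 4 = 4
((((Q + R) ⇔ R) + ((Q ⇒ Q) + R)) + ((Q ⇒ (P · R)) · R)) + ((((R ⇔ (P + P)) ⇔ (¬P + (Q ⇒ R))) ⇔ (¬¬P + ¬(R + R))) ⇒ (¬((R ⇒ Q) · (R ⇒ R)) ⇒ (¬P · ¬P))) = 4 + 4 = 4
(((((Q ⇒ (R ⇒ P)) ⇒ (P ⇒ ¬R)) ⇒ ((R ⇒ (Q + Q)) + ¬¬R)) · ((¬R · (Q ⇔ P)) · ¬¬(Q ⇒ R))) · ((¬Q ⇔ ¬P) · ((¬R + (R ⇔ Q)) ⇒ (R + R)))) + (((((Q + R) ⇔ R) + ((Q ⇒ Q) + R)) + ((Q ⇒ (P · R)) · R)) + ((((R ⇔ (P + P)) ⇔ (¬P + (Q ⇒ R))) ⇔ (¬¬P + ¬(R + R))) ⇒ (¬((R ⇒ Q) · (R ⇒ R)) ⇒ (¬P · ¬P)))) = 2 + 4 = 4

4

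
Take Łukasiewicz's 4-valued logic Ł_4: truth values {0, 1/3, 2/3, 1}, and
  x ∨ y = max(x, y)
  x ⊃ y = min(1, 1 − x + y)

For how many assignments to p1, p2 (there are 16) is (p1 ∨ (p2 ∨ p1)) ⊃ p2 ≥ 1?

10

p1 = 0, p2 = 0 ↦ 1  ≥
p1 = 0, p2 = 1/3 ↦ 1  ≥
p1 = 0, p2 = 2/3 ↦ 1  ≥
p1 = 0, p2 = 1 ↦ 1  ≥
p1 = 1/3, p2 = 0 ↦ 2/3  <
p1 = 1/3, p2 = 1/3 ↦ 1  ≥
p1 = 1/3, p2 = 2/3 ↦ 1  ≥
p1 = 1/3, p2 = 1 ↦ 1  ≥
p1 = 2/3, p2 = 0 ↦ 1/3  <
p1 = 2/3, p2 = 1/3 ↦ 2/3  <
p1 = 2/3, p2 = 2/3 ↦ 1  ≥
p1 = 2/3, p2 = 1 ↦ 1  ≥
p1 = 1, p2 = 0 ↦ 0  <
p1 = 1, p2 = 1/3 ↦ 1/3  <
p1 = 1, p2 = 2/3 ↦ 2/3  <
p1 = 1, p2 = 1 ↦ 1  ≥
So 10 of the 16 assignments meet the threshold.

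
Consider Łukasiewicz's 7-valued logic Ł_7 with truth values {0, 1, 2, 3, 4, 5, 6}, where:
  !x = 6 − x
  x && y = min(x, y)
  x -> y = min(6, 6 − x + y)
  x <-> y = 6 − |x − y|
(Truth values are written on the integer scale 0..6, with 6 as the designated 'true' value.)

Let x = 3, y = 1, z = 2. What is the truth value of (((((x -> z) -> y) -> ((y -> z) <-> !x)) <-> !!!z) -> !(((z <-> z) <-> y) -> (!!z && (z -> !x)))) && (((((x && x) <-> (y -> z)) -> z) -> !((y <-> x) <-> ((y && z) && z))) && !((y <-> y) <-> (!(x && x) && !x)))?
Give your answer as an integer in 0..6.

x -> z = 3 -> 2 = 5
(x -> z) -> y = 5 -> 1 = 2
y -> z = 1 -> 2 = 6
!x = !3 = 3
(y -> z) <-> !x = 6 <-> 3 = 3
((x -> z) -> y) -> ((y -> z) <-> !x) = 2 -> 3 = 6
!z = !2 = 4
!!z = !4 = 2
!!!z = !2 = 4
(((x -> z) -> y) -> ((y -> z) <-> !x)) <-> !!!z = 6 <-> 4 = 4
z <-> z = 2 <-> 2 = 6
(z <-> z) <-> y = 6 <-> 1 = 1
!z = !2 = 4
!!z = !4 = 2
!x = !3 = 3
z -> !x = 2 -> 3 = 6
!!z && (z -> !x) = 2 && 6 = 2
((z <-> z) <-> y) -> (!!z && (z -> !x)) = 1 -> 2 = 6
!(((z <-> z) <-> y) -> (!!z && (z -> !x))) = !6 = 0
((((x -> z) -> y) -> ((y -> z) <-> !x)) <-> !!!z) -> !(((z <-> z) <-> y) -> (!!z && (z -> !x))) = 4 -> 0 = 2
x && x = 3 && 3 = 3
y -> z = 1 -> 2 = 6
(x && x) <-> (y -> z) = 3 <-> 6 = 3
((x && x) <-> (y -> z)) -> z = 3 -> 2 = 5
y <-> x = 1 <-> 3 = 4
y && z = 1 && 2 = 1
(y && z) && z = 1 && 2 = 1
(y <-> x) <-> ((y && z) && z) = 4 <-> 1 = 3
!((y <-> x) <-> ((y && z) && z)) = !3 = 3
(((x && x) <-> (y -> z)) -> z) -> !((y <-> x) <-> ((y && z) && z)) = 5 -> 3 = 4
y <-> y = 1 <-> 1 = 6
x && x = 3 && 3 = 3
!(x && x) = !3 = 3
!x = !3 = 3
!(x && x) && !x = 3 && 3 = 3
(y <-> y) <-> (!(x && x) && !x) = 6 <-> 3 = 3
!((y <-> y) <-> (!(x && x) && !x)) = !3 = 3
((((x && x) <-> (y -> z)) -> z) -> !((y <-> x) <-> ((y && z) && z))) && !((y <-> y) <-> (!(x && x) && !x)) = 4 && 3 = 3
(((((x -> z) -> y) -> ((y -> z) <-> !x)) <-> !!!z) -> !(((z <-> z) <-> y) -> (!!z && (z -> !x)))) && (((((x && x) <-> (y -> z)) -> z) -> !((y <-> x) <-> ((y && z) && z))) && !((y <-> y) <-> (!(x && x) && !x))) = 2 && 3 = 2

2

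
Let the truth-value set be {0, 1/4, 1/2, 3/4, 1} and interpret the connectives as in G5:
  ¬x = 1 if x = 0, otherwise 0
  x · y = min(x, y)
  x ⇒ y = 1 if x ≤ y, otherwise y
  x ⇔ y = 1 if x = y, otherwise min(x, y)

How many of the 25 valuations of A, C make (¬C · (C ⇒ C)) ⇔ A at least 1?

value 1: 5 assignments (counts)
value 3/4: 1 assignment
value 1/2: 1 assignment
value 1/4: 1 assignment
value 0: 17 assignments
So 5 of the 25 assignments meet the threshold.

5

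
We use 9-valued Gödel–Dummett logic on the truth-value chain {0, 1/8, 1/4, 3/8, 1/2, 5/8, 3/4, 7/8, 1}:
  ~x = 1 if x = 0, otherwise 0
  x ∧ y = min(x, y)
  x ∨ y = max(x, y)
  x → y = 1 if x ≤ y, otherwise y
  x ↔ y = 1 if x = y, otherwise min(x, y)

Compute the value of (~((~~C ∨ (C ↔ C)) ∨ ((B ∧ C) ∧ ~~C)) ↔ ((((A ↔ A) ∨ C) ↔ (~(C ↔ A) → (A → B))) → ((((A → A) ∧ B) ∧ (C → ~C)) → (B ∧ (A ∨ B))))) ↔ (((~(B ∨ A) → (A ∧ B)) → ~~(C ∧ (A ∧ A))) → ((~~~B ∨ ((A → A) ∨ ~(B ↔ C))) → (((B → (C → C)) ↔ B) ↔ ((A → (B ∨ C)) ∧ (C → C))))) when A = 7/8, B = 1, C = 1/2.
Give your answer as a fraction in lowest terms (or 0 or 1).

0

~C = ~1/2 = 0
~~C = ~0 = 1
C ↔ C = 1/2 ↔ 1/2 = 1
~~C ∨ (C ↔ C) = 1 ∨ 1 = 1
B ∧ C = 1 ∧ 1/2 = 1/2
~C = ~1/2 = 0
~~C = ~0 = 1
(B ∧ C) ∧ ~~C = 1/2 ∧ 1 = 1/2
(~~C ∨ (C ↔ C)) ∨ ((B ∧ C) ∧ ~~C) = 1 ∨ 1/2 = 1
~((~~C ∨ (C ↔ C)) ∨ ((B ∧ C) ∧ ~~C)) = ~1 = 0
A ↔ A = 7/8 ↔ 7/8 = 1
(A ↔ A) ∨ C = 1 ∨ 1/2 = 1
C ↔ A = 1/2 ↔ 7/8 = 1/2
~(C ↔ A) = ~1/2 = 0
A → B = 7/8 → 1 = 1
~(C ↔ A) → (A → B) = 0 → 1 = 1
((A ↔ A) ∨ C) ↔ (~(C ↔ A) → (A → B)) = 1 ↔ 1 = 1
A → A = 7/8 → 7/8 = 1
(A → A) ∧ B = 1 ∧ 1 = 1
~C = ~1/2 = 0
C → ~C = 1/2 → 0 = 0
((A → A) ∧ B) ∧ (C → ~C) = 1 ∧ 0 = 0
A ∨ B = 7/8 ∨ 1 = 1
B ∧ (A ∨ B) = 1 ∧ 1 = 1
(((A → A) ∧ B) ∧ (C → ~C)) → (B ∧ (A ∨ B)) = 0 → 1 = 1
(((A ↔ A) ∨ C) ↔ (~(C ↔ A) → (A → B))) → ((((A → A) ∧ B) ∧ (C → ~C)) → (B ∧ (A ∨ B))) = 1 → 1 = 1
~((~~C ∨ (C ↔ C)) ∨ ((B ∧ C) ∧ ~~C)) ↔ ((((A ↔ A) ∨ C) ↔ (~(C ↔ A) → (A → B))) → ((((A → A) ∧ B) ∧ (C → ~C)) → (B ∧ (A ∨ B)))) = 0 ↔ 1 = 0
B ∨ A = 1 ∨ 7/8 = 1
~(B ∨ A) = ~1 = 0
A ∧ B = 7/8 ∧ 1 = 7/8
~(B ∨ A) → (A ∧ B) = 0 → 7/8 = 1
A ∧ A = 7/8 ∧ 7/8 = 7/8
C ∧ (A ∧ A) = 1/2 ∧ 7/8 = 1/2
~(C ∧ (A ∧ A)) = ~1/2 = 0
~~(C ∧ (A ∧ A)) = ~0 = 1
(~(B ∨ A) → (A ∧ B)) → ~~(C ∧ (A ∧ A)) = 1 → 1 = 1
~B = ~1 = 0
~~B = ~0 = 1
~~~B = ~1 = 0
A → A = 7/8 → 7/8 = 1
B ↔ C = 1 ↔ 1/2 = 1/2
~(B ↔ C) = ~1/2 = 0
(A → A) ∨ ~(B ↔ C) = 1 ∨ 0 = 1
~~~B ∨ ((A → A) ∨ ~(B ↔ C)) = 0 ∨ 1 = 1
C → C = 1/2 → 1/2 = 1
B → (C → C) = 1 → 1 = 1
(B → (C → C)) ↔ B = 1 ↔ 1 = 1
B ∨ C = 1 ∨ 1/2 = 1
A → (B ∨ C) = 7/8 → 1 = 1
C → C = 1/2 → 1/2 = 1
(A → (B ∨ C)) ∧ (C → C) = 1 ∧ 1 = 1
((B → (C → C)) ↔ B) ↔ ((A → (B ∨ C)) ∧ (C → C)) = 1 ↔ 1 = 1
(~~~B ∨ ((A → A) ∨ ~(B ↔ C))) → (((B → (C → C)) ↔ B) ↔ ((A → (B ∨ C)) ∧ (C → C))) = 1 → 1 = 1
((~(B ∨ A) → (A ∧ B)) → ~~(C ∧ (A ∧ A))) → ((~~~B ∨ ((A → A) ∨ ~(B ↔ C))) → (((B → (C → C)) ↔ B) ↔ ((A → (B ∨ C)) ∧ (C → C)))) = 1 → 1 = 1
(~((~~C ∨ (C ↔ C)) ∨ ((B ∧ C) ∧ ~~C)) ↔ ((((A ↔ A) ∨ C) ↔ (~(C ↔ A) → (A → B))) → ((((A → A) ∧ B) ∧ (C → ~C)) → (B ∧ (A ∨ B))))) ↔ (((~(B ∨ A) → (A ∧ B)) → ~~(C ∧ (A ∧ A))) → ((~~~B ∨ ((A → A) ∨ ~(B ↔ C))) → (((B → (C → C)) ↔ B) ↔ ((A → (B ∨ C)) ∧ (C → C))))) = 0 ↔ 1 = 0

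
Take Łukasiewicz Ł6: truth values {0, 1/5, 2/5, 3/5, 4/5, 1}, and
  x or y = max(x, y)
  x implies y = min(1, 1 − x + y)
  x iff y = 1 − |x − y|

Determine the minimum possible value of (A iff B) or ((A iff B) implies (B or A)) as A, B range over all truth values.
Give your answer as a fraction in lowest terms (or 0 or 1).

Take A = 0, B = 1/5:
A iff B = 0 iff 1/5 = 4/5
A iff B = 0 iff 1/5 = 4/5
B or A = 1/5 or 0 = 1/5
(A iff B) implies (B or A) = 4/5 implies 1/5 = 2/5
(A iff B) or ((A iff B) implies (B or A)) = 4/5 or 2/5 = 4/5
No assignment yields a value below 4/5, so this is the minimum.

4/5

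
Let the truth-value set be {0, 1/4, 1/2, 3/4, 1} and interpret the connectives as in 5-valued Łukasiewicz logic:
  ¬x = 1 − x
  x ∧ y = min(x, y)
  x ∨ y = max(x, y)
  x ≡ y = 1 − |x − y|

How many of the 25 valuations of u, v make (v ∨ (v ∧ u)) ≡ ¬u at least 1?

5

value 1: 5 assignments (counts)
value 3/4: 8 assignments
value 1/2: 6 assignments
value 1/4: 4 assignments
value 0: 2 assignments
So 5 of the 25 assignments meet the threshold.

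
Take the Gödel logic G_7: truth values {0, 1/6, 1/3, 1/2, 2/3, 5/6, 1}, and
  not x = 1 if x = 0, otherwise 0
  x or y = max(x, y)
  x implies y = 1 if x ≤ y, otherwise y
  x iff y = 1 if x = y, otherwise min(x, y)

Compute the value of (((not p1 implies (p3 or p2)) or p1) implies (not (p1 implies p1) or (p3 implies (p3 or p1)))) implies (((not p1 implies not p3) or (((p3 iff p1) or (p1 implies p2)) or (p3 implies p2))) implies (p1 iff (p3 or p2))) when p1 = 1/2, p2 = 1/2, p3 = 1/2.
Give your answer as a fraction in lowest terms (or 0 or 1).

1

not p1 = not 1/2 = 0
p3 or p2 = 1/2 or 1/2 = 1/2
not p1 implies (p3 or p2) = 0 implies 1/2 = 1
(not p1 implies (p3 or p2)) or p1 = 1 or 1/2 = 1
p1 implies p1 = 1/2 implies 1/2 = 1
not (p1 implies p1) = not 1 = 0
p3 or p1 = 1/2 or 1/2 = 1/2
p3 implies (p3 or p1) = 1/2 implies 1/2 = 1
not (p1 implies p1) or (p3 implies (p3 or p1)) = 0 or 1 = 1
((not p1 implies (p3 or p2)) or p1) implies (not (p1 implies p1) or (p3 implies (p3 or p1))) = 1 implies 1 = 1
not p1 = not 1/2 = 0
not p3 = not 1/2 = 0
not p1 implies not p3 = 0 implies 0 = 1
p3 iff p1 = 1/2 iff 1/2 = 1
p1 implies p2 = 1/2 implies 1/2 = 1
(p3 iff p1) or (p1 implies p2) = 1 or 1 = 1
p3 implies p2 = 1/2 implies 1/2 = 1
((p3 iff p1) or (p1 implies p2)) or (p3 implies p2) = 1 or 1 = 1
(not p1 implies not p3) or (((p3 iff p1) or (p1 implies p2)) or (p3 implies p2)) = 1 or 1 = 1
p3 or p2 = 1/2 or 1/2 = 1/2
p1 iff (p3 or p2) = 1/2 iff 1/2 = 1
((not p1 implies not p3) or (((p3 iff p1) or (p1 implies p2)) or (p3 implies p2))) implies (p1 iff (p3 or p2)) = 1 implies 1 = 1
(((not p1 implies (p3 or p2)) or p1) implies (not (p1 implies p1) or (p3 implies (p3 or p1)))) implies (((not p1 implies not p3) or (((p3 iff p1) or (p1 implies p2)) or (p3 implies p2))) implies (p1 iff (p3 or p2))) = 1 implies 1 = 1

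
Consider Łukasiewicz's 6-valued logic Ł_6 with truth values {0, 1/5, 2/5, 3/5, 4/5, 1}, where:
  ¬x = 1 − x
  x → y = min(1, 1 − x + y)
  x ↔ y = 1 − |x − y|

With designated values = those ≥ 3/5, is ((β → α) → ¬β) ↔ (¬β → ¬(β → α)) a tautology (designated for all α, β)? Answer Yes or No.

No

Counterexample: take α = 0, β = 0.
β → α = 0 → 0 = 1
¬β = ¬0 = 1
(β → α) → ¬β = 1 → 1 = 1
¬β = ¬0 = 1
β → α = 0 → 0 = 1
¬(β → α) = ¬1 = 0
¬β → ¬(β → α) = 1 → 0 = 0
((β → α) → ¬β) ↔ (¬β → ¬(β → α)) = 1 ↔ 0 = 0
This gives 0, which is below 3/5.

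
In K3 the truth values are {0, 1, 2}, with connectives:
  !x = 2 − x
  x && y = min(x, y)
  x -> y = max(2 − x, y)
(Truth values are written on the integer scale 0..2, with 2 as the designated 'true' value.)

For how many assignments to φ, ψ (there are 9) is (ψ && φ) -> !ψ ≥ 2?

5

φ = 0, ψ = 0 ↦ 2  ≥
φ = 0, ψ = 1 ↦ 2  ≥
φ = 0, ψ = 2 ↦ 2  ≥
φ = 1, ψ = 0 ↦ 2  ≥
φ = 1, ψ = 1 ↦ 1  <
φ = 1, ψ = 2 ↦ 1  <
φ = 2, ψ = 0 ↦ 2  ≥
φ = 2, ψ = 1 ↦ 1  <
φ = 2, ψ = 2 ↦ 0  <
So 5 of the 9 assignments meet the threshold.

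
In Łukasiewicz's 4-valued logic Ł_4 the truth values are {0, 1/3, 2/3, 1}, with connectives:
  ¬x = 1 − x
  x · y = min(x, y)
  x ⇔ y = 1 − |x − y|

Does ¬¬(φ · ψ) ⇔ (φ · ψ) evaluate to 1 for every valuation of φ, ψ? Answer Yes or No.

φ = 0, ψ = 0 ↦ 1
φ = 0, ψ = 1/3 ↦ 1
φ = 0, ψ = 2/3 ↦ 1
φ = 0, ψ = 1 ↦ 1
φ = 1/3, ψ = 0 ↦ 1
φ = 1/3, ψ = 1/3 ↦ 1
φ = 1/3, ψ = 2/3 ↦ 1
φ = 1/3, ψ = 1 ↦ 1
φ = 2/3, ψ = 0 ↦ 1
φ = 2/3, ψ = 1/3 ↦ 1
φ = 2/3, ψ = 2/3 ↦ 1
φ = 2/3, ψ = 1 ↦ 1
φ = 1, ψ = 0 ↦ 1
φ = 1, ψ = 1/3 ↦ 1
φ = 1, ψ = 2/3 ↦ 1
φ = 1, ψ = 1 ↦ 1
Every assignment gives a value ≥ 1.

Yes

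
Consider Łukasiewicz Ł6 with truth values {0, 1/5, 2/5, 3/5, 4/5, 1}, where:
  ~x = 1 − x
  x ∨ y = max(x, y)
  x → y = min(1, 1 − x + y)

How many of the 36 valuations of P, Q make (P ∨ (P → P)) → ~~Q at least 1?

6

value 1: 6 assignments (counts)
value 4/5: 6 assignments
value 3/5: 6 assignments
value 2/5: 6 assignments
value 1/5: 6 assignments
value 0: 6 assignments
So 6 of the 36 assignments meet the threshold.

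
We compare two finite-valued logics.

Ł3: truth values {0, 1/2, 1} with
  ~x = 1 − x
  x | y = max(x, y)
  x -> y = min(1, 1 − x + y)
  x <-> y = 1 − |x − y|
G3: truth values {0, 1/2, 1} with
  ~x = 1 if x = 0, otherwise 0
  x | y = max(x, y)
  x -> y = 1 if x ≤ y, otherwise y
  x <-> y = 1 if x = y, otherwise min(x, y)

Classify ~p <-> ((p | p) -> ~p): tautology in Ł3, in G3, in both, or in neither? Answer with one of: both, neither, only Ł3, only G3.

In Ł3: at p = 1/2 the value is 1/2 — not a tautology.
In G3: every assignment gives 1 — tautology.

only G3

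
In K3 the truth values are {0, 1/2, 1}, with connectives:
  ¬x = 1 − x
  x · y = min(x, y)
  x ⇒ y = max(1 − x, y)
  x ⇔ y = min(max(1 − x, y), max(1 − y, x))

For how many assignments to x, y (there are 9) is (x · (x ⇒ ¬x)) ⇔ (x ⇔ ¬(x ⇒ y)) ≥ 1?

1

x = 0, y = 0 ↦ 0  <
x = 0, y = 1/2 ↦ 0  <
x = 0, y = 1 ↦ 0  <
x = 1/2, y = 0 ↦ 1/2  <
x = 1/2, y = 1/2 ↦ 1/2  <
x = 1/2, y = 1 ↦ 1/2  <
x = 1, y = 0 ↦ 0  <
x = 1, y = 1/2 ↦ 1/2  <
x = 1, y = 1 ↦ 1  ≥
So 1 of the 9 assignments meets the threshold.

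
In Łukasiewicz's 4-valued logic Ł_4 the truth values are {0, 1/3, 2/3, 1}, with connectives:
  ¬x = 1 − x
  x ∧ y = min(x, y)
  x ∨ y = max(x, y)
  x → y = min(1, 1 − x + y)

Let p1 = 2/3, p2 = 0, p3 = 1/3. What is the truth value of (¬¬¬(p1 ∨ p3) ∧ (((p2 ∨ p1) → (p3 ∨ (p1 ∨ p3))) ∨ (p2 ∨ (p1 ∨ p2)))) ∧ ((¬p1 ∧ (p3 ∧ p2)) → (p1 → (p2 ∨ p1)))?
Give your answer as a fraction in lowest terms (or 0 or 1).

p1 ∨ p3 = 2/3 ∨ 1/3 = 2/3
¬(p1 ∨ p3) = ¬2/3 = 1/3
¬¬(p1 ∨ p3) = ¬1/3 = 2/3
¬¬¬(p1 ∨ p3) = ¬2/3 = 1/3
p2 ∨ p1 = 0 ∨ 2/3 = 2/3
p1 ∨ p3 = 2/3 ∨ 1/3 = 2/3
p3 ∨ (p1 ∨ p3) = 1/3 ∨ 2/3 = 2/3
(p2 ∨ p1) → (p3 ∨ (p1 ∨ p3)) = 2/3 → 2/3 = 1
p1 ∨ p2 = 2/3 ∨ 0 = 2/3
p2 ∨ (p1 ∨ p2) = 0 ∨ 2/3 = 2/3
((p2 ∨ p1) → (p3 ∨ (p1 ∨ p3))) ∨ (p2 ∨ (p1 ∨ p2)) = 1 ∨ 2/3 = 1
¬¬¬(p1 ∨ p3) ∧ (((p2 ∨ p1) → (p3 ∨ (p1 ∨ p3))) ∨ (p2 ∨ (p1 ∨ p2))) = 1/3 ∧ 1 = 1/3
¬p1 = ¬2/3 = 1/3
p3 ∧ p2 = 1/3 ∧ 0 = 0
¬p1 ∧ (p3 ∧ p2) = 1/3 ∧ 0 = 0
p2 ∨ p1 = 0 ∨ 2/3 = 2/3
p1 → (p2 ∨ p1) = 2/3 → 2/3 = 1
(¬p1 ∧ (p3 ∧ p2)) → (p1 → (p2 ∨ p1)) = 0 → 1 = 1
(¬¬¬(p1 ∨ p3) ∧ (((p2 ∨ p1) → (p3 ∨ (p1 ∨ p3))) ∨ (p2 ∨ (p1 ∨ p2)))) ∧ ((¬p1 ∧ (p3 ∧ p2)) → (p1 → (p2 ∨ p1))) = 1/3 ∧ 1 = 1/3

1/3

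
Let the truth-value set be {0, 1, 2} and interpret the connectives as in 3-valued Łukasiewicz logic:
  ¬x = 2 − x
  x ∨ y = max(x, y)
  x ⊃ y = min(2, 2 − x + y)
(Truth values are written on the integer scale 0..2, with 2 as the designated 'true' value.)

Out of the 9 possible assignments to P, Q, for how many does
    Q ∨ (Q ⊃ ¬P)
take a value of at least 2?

P = 0, Q = 0 ↦ 2  ≥
P = 0, Q = 1 ↦ 2  ≥
P = 0, Q = 2 ↦ 2  ≥
P = 1, Q = 0 ↦ 2  ≥
P = 1, Q = 1 ↦ 2  ≥
P = 1, Q = 2 ↦ 2  ≥
P = 2, Q = 0 ↦ 2  ≥
P = 2, Q = 1 ↦ 1  <
P = 2, Q = 2 ↦ 2  ≥
So 8 of the 9 assignments meet the threshold.

8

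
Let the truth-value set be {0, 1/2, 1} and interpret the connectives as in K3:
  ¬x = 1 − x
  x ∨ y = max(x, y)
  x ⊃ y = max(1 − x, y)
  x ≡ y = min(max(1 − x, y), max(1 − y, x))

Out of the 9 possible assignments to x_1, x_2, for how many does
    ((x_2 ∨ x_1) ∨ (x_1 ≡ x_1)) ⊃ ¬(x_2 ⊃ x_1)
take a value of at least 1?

x_1 = 0, x_2 = 0 ↦ 0  <
x_1 = 0, x_2 = 1/2 ↦ 1/2  <
x_1 = 0, x_2 = 1 ↦ 1  ≥
x_1 = 1/2, x_2 = 0 ↦ 1/2  <
x_1 = 1/2, x_2 = 1/2 ↦ 1/2  <
x_1 = 1/2, x_2 = 1 ↦ 1/2  <
x_1 = 1, x_2 = 0 ↦ 0  <
x_1 = 1, x_2 = 1/2 ↦ 0  <
x_1 = 1, x_2 = 1 ↦ 0  <
So 1 of the 9 assignments meets the threshold.

1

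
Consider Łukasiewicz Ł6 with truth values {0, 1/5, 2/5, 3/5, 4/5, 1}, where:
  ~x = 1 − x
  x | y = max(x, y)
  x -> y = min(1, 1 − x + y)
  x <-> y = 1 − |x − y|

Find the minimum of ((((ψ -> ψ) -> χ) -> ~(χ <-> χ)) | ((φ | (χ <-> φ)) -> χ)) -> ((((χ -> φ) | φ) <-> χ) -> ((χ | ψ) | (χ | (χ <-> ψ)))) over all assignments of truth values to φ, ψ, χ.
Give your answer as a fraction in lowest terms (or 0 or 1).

3/5

Take φ = 1/5, ψ = 0, χ = 3/5:
ψ -> ψ = 0 -> 0 = 1
(ψ -> ψ) -> χ = 1 -> 3/5 = 3/5
χ <-> χ = 3/5 <-> 3/5 = 1
~(χ <-> χ) = ~1 = 0
((ψ -> ψ) -> χ) -> ~(χ <-> χ) = 3/5 -> 0 = 2/5
χ <-> φ = 3/5 <-> 1/5 = 3/5
φ | (χ <-> φ) = 1/5 | 3/5 = 3/5
(φ | (χ <-> φ)) -> χ = 3/5 -> 3/5 = 1
(((ψ -> ψ) -> χ) -> ~(χ <-> χ)) | ((φ | (χ <-> φ)) -> χ) = 2/5 | 1 = 1
χ -> φ = 3/5 -> 1/5 = 3/5
(χ -> φ) | φ = 3/5 | 1/5 = 3/5
((χ -> φ) | φ) <-> χ = 3/5 <-> 3/5 = 1
χ | ψ = 3/5 | 0 = 3/5
χ <-> ψ = 3/5 <-> 0 = 2/5
χ | (χ <-> ψ) = 3/5 | 2/5 = 3/5
(χ | ψ) | (χ | (χ <-> ψ)) = 3/5 | 3/5 = 3/5
(((χ -> φ) | φ) <-> χ) -> ((χ | ψ) | (χ | (χ <-> ψ))) = 1 -> 3/5 = 3/5
((((ψ -> ψ) -> χ) -> ~(χ <-> χ)) | ((φ | (χ <-> φ)) -> χ)) -> ((((χ -> φ) | φ) <-> χ) -> ((χ | ψ) | (χ | (χ <-> ψ)))) = 1 -> 3/5 = 3/5
No assignment yields a value below 3/5, so this is the minimum.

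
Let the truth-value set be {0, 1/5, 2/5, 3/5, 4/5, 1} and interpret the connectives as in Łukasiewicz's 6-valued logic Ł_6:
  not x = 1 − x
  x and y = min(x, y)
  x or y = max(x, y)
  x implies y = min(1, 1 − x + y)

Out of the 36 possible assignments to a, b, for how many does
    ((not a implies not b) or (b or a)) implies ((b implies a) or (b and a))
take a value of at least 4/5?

30

value 1: 27 assignments (counts)
value 4/5: 3 assignments (counts)
value 3/5: 2 assignments
value 2/5: 2 assignments
value 1/5: 1 assignment
value 0: 1 assignment
So 30 of the 36 assignments meet the threshold.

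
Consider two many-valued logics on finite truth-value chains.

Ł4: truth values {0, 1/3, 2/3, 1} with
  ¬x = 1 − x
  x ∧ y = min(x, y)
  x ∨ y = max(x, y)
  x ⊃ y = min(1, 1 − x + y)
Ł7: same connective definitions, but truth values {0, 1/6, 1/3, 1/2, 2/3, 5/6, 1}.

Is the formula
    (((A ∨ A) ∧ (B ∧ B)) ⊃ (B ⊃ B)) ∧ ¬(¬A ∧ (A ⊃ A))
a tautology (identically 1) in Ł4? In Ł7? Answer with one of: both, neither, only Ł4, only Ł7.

In Ł4: at A = 0, B = 0 the value is 0 — not a tautology.
In Ł7: at A = 0, B = 0 the value is 0 — not a tautology.

neither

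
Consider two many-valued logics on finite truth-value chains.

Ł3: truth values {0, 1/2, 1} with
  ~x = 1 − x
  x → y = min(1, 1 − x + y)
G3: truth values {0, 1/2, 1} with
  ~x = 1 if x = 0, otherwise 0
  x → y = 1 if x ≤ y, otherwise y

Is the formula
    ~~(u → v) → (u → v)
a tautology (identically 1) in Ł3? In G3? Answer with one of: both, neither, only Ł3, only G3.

In Ł3: every assignment gives 1 — tautology.
In G3: at u = 1, v = 1/2 the value is 1/2 — not a tautology.

only Ł3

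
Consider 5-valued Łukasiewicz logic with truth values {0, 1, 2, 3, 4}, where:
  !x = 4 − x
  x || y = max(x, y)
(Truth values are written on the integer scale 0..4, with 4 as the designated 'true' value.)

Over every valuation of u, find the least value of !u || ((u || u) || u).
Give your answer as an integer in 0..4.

Take u = 2:
!u = !2 = 2
u || u = 2 || 2 = 2
(u || u) || u = 2 || 2 = 2
!u || ((u || u) || u) = 2 || 2 = 2
No assignment yields a value below 2, so this is the minimum.

2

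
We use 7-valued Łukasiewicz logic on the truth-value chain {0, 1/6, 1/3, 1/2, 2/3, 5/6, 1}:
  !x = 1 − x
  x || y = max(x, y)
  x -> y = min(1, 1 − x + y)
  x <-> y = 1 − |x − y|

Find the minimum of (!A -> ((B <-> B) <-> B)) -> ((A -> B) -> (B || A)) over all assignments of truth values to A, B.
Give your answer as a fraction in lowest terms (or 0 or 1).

1/2

Take A = 1/2, B = 1/2:
!A = !1/2 = 1/2
B <-> B = 1/2 <-> 1/2 = 1
(B <-> B) <-> B = 1 <-> 1/2 = 1/2
!A -> ((B <-> B) <-> B) = 1/2 -> 1/2 = 1
A -> B = 1/2 -> 1/2 = 1
B || A = 1/2 || 1/2 = 1/2
(A -> B) -> (B || A) = 1 -> 1/2 = 1/2
(!A -> ((B <-> B) <-> B)) -> ((A -> B) -> (B || A)) = 1 -> 1/2 = 1/2
No assignment yields a value below 1/2, so this is the minimum.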